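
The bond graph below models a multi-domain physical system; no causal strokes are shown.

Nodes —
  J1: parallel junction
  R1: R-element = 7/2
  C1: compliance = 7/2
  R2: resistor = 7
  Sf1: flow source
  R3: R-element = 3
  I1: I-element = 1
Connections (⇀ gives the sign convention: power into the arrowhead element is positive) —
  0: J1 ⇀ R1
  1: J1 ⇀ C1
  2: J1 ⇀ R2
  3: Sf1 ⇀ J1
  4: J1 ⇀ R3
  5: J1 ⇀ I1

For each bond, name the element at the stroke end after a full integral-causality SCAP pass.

bond 0 |R1
bond 1 |J1
bond 2 |R2
bond 3 |Sf1
bond 4 |R3
bond 5 |I1

b3 stroke→Sf1  (source Sf1 imposes f)
b1 stroke→J1  (C1 integral (e out))
b0 stroke→R1  (J1: bond 1 brought effort, rest push out)
b2 stroke→R2  (0-jn J1 has e-setter on 1)
b4 stroke→R3  (J1 effort already set via bond 1)
b5 stroke→I1  (J1: bond 1 brought effort, rest push out)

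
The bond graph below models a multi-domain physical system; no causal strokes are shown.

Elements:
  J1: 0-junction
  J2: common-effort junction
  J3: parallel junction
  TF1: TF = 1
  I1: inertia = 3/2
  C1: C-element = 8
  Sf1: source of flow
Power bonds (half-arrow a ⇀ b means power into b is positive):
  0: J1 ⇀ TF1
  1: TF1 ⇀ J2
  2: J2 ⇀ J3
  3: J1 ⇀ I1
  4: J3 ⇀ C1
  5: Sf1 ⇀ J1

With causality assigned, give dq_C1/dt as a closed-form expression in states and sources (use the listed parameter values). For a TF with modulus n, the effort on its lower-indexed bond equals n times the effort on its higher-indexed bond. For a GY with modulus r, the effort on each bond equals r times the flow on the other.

dq_C1/dt = F_Sf1 - 2*p_I1/3

β5 →Sf1  (Sf1 fixes flow; stroke at Sf1)
β3 →I1  (prefer integral on I1)
β0 →J1  (J1 needs exactly one e-in)
β1 →TF1  (TF TF1: opposite of bond 0)
β2 →J2  (only one effort-in slot at J2)
β4 →J3  (only one effort-in slot at J3)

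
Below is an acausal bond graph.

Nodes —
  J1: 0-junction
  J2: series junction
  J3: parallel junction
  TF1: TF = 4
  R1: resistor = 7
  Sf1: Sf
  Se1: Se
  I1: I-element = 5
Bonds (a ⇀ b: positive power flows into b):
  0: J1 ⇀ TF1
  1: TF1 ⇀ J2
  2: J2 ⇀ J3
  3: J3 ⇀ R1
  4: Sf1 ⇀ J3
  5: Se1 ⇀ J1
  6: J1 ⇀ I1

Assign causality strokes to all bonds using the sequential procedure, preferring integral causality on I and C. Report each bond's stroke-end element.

bond 0 stroke→TF1
bond 1 stroke→J2
bond 2 stroke→J3
bond 3 stroke→R1
bond 4 stroke→Sf1
bond 5 stroke→J1
bond 6 stroke→I1

b4 |Sf1  (source Sf1 imposes f)
b5 |J1  (source Se1 imposes e)
b0 |TF1  (common-e at J1 fixed by 5)
b6 |I1  (J1 effort already set via bond 5)
b1 |J2  (TF1: transformer flips bond 0)
b2 |J3  (J2 needs exactly one f-in)
b3 |R1  (J3: bond 2 brought effort, rest push out)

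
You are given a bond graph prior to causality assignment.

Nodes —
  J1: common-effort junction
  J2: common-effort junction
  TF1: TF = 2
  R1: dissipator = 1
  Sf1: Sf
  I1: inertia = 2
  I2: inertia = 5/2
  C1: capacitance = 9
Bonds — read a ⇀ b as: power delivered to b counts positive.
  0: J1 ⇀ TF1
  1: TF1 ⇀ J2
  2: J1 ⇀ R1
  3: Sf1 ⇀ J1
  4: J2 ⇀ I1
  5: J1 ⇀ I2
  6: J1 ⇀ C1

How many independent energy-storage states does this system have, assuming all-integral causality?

3  (C1, I1, I2 all integral)

β3 stroke→Sf1  (Sf1 fixes flow; stroke at Sf1)
β4 stroke→I1  (prefer integral on I1)
β1 stroke→J2  (J2 needs exactly one e-in)
β0 stroke→TF1  (TF1 one-in-one-out from 1)
β5 stroke→I2  (I2 integral (f out))
β6 stroke→J1  (C1 outputs effort q/C1)
β2 stroke→R1  (J1: bond 6 brought effort, rest push out)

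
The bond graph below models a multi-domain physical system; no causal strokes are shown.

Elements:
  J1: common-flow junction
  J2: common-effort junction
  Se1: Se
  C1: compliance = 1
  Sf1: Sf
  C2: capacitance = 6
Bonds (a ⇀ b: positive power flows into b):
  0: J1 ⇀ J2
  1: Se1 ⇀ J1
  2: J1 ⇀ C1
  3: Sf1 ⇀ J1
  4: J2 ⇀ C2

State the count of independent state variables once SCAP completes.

β1 stroke→J1  (Se1 (Se) sets effort on bond)
β3 stroke→Sf1  (Sf1 (Sf) sets flow on bond)
β0 stroke→J1  (common-f at J1 fixed by 3)
β2 stroke→J1  (common-f at J1 fixed by 3)
β4 stroke→J2  (J2 needs exactly one e-in)

2  (C1, C2 all integral)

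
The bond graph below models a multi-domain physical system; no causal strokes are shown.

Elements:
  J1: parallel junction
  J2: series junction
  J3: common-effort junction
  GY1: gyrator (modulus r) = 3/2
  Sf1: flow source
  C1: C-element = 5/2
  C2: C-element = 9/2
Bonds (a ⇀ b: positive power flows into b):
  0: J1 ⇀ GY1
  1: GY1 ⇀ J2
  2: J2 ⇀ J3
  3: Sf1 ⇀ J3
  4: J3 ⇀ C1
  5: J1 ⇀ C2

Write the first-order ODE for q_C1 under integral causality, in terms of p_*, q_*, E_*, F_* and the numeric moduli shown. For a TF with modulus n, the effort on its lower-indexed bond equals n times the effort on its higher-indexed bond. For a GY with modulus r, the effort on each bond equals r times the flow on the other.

bond 3 →Sf1  (source Sf1 imposes f)
bond 4 →J3  (C1 integral (e out))
bond 2 →J2  (common-e at J3 fixed by 4)
bond 1 →GY1  (J2: last free bond brings flow in)
bond 0 →GY1  (through GY1, causality inverts; strokes same side of GY1)
bond 5 →J1  (closing 0-jn rule on J1)

dq_C1/dt = F_Sf1 + 4*q_C2/27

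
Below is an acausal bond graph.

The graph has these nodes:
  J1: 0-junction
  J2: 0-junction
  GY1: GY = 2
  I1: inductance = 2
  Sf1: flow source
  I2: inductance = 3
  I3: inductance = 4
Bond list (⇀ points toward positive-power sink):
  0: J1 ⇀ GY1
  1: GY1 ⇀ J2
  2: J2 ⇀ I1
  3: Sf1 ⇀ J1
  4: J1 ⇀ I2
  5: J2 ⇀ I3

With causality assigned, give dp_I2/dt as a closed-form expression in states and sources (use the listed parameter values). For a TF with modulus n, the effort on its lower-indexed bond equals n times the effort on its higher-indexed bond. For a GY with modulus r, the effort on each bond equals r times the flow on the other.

dp_I2/dt = p_I1 + p_I3/2

bond 3 stroke→Sf1  (Sf1 fixes flow; stroke at Sf1)
bond 2 stroke→I1  (I1 integral (f out))
bond 4 stroke→I2  (I2 outputs flow p/I2)
bond 0 stroke→J1  (only one effort-in slot at J1)
bond 1 stroke→J2  (through GY1, causality inverts; strokes same side of GY1)
bond 5 stroke→I3  (J2 effort already set via bond 1)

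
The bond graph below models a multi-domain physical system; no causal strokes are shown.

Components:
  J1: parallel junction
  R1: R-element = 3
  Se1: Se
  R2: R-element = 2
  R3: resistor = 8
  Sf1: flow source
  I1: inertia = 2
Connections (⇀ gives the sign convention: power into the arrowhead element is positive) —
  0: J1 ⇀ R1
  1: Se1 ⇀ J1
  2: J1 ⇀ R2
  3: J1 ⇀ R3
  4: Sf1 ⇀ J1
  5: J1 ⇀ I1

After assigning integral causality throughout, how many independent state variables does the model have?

1  (I1 all integral)

b1 stroke→J1  (Se1 (Se) sets effort on bond)
b4 stroke→Sf1  (Sf1: flow source, stroke at near end)
b0 stroke→R1  (common-e at J1 fixed by 1)
b2 stroke→R2  (J1 effort already set via bond 1)
b3 stroke→R3  (0-jn J1 has e-setter on 1)
b5 stroke→I1  (J1: bond 1 brought effort, rest push out)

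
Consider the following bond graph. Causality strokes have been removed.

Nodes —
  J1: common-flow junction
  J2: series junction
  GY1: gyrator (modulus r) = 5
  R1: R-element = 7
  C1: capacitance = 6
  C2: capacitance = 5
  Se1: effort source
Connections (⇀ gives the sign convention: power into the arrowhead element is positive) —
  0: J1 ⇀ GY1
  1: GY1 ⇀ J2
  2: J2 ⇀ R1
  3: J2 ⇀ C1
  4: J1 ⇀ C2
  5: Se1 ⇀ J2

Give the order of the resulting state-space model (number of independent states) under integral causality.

2  (C1, C2 all integral)

bond 5 |J2  (Se1: effort source, stroke at far end)
bond 3 |J2  (C1: C, integral causality)
bond 4 |J1  (prefer integral on C2)
bond 0 |GY1  (J1: last free bond brings flow in)
bond 1 |GY1  (through GY1, causality inverts; strokes same side of GY1)
bond 2 |J2  (J2 flow already set via bond 1)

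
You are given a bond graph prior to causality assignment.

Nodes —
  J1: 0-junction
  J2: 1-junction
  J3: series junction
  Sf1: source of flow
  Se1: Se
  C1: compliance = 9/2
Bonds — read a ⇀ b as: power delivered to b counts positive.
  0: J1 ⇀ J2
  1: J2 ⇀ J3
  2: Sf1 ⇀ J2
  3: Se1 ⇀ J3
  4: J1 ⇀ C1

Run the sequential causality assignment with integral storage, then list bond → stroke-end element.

β2 |Sf1  (Sf1: flow source, stroke at near end)
β3 |J3  (Se1 (Se) sets effort on bond)
β0 |J2  (J2: bond 2 brought flow, rest push out)
β1 |J2  (common-f at J2 fixed by 2)
β4 |J1  (J1 needs exactly one e-in)

bond 0 stroke at J2
bond 1 stroke at J2
bond 2 stroke at Sf1
bond 3 stroke at J3
bond 4 stroke at J1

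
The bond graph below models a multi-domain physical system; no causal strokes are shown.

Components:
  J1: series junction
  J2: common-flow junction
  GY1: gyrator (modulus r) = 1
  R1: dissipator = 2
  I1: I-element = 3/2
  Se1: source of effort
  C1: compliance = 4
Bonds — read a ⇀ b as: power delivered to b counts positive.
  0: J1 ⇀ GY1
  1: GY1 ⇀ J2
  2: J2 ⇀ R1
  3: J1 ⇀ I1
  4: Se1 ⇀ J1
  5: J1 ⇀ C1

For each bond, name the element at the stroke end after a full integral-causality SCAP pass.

bond 4 →J1  (Se1 (Se) sets effort on bond)
bond 3 →I1  (I1: I, integral causality)
bond 0 →J1  (common-f at J1 fixed by 3)
bond 5 →J1  (J1 flow already set via bond 3)
bond 1 →J2  (GY1 both-in/both-out from 0)
bond 2 →R1  (J2 needs exactly one f-in)

bond 0 stroke→J1
bond 1 stroke→J2
bond 2 stroke→R1
bond 3 stroke→I1
bond 4 stroke→J1
bond 5 stroke→J1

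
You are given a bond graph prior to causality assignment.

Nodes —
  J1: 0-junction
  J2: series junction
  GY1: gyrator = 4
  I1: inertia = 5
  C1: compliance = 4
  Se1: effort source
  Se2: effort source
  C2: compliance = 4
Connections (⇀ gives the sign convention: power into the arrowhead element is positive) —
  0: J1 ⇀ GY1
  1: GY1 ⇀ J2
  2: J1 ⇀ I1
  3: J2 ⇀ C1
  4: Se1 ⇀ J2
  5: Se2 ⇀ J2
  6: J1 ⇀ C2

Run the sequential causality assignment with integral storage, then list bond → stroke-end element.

#0 stroke at GY1
#1 stroke at GY1
#2 stroke at I1
#3 stroke at J2
#4 stroke at J2
#5 stroke at J2
#6 stroke at J1

b4 →J2  (Se1: effort source, stroke at far end)
b5 →J2  (Se2 (Se) sets effort on bond)
b2 →I1  (I1 outputs flow p/I1)
b3 →J2  (prefer integral on C1)
b1 →GY1  (only one flow-in slot at J2)
b0 →GY1  (GY GY1: same side as bond 1)
b6 →J1  (J1 needs exactly one e-in)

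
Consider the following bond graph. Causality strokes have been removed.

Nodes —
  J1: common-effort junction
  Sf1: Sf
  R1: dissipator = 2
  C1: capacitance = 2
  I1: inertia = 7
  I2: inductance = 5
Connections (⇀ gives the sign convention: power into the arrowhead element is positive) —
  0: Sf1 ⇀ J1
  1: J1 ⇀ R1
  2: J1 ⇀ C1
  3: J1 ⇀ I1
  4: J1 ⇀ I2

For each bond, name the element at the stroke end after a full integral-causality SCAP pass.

β0 |Sf1  (source Sf1 imposes f)
β2 |J1  (C1 outputs effort q/C1)
β1 |R1  (common-e at J1 fixed by 2)
β3 |I1  (0-jn J1 has e-setter on 2)
β4 |I2  (J1: bond 2 brought effort, rest push out)

bond 0 stroke→Sf1
bond 1 stroke→R1
bond 2 stroke→J1
bond 3 stroke→I1
bond 4 stroke→I2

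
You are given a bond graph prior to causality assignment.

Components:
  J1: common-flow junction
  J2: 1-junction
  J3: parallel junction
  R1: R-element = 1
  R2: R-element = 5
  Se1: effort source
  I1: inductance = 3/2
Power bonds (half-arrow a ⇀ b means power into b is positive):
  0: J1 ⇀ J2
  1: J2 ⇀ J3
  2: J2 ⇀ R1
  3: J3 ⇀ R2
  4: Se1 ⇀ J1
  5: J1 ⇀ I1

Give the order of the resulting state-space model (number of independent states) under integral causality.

β4 →J1  (Se1 (Se) sets effort on bond)
β5 →I1  (I1: I, integral causality)
β0 →J1  (J1: bond 5 brought flow, rest push out)
β1 →J2  (J2: bond 0 brought flow, rest push out)
β2 →J2  (1-jn J2 has f-setter on 0)
β3 →J3  (J3: last free bond brings effort in)

1  (I1 all integral)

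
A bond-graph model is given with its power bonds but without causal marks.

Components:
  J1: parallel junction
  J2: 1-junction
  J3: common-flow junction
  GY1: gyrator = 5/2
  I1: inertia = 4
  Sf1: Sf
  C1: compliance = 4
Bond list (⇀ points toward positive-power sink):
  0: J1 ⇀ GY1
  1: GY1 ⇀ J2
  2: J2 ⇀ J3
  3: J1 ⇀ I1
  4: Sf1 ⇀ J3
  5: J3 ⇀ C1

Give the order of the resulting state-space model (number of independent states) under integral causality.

2  (C1, I1 all integral)

b4 →Sf1  (source Sf1 imposes f)
b2 →J3  (common-f at J3 fixed by 4)
b5 →J3  (1-jn J3 has f-setter on 4)
b1 →J2  (J2 flow already set via bond 2)
b0 →J1  (GY1: gyrator matches bond 1)
b3 →I1  (0-jn J1 has e-setter on 0)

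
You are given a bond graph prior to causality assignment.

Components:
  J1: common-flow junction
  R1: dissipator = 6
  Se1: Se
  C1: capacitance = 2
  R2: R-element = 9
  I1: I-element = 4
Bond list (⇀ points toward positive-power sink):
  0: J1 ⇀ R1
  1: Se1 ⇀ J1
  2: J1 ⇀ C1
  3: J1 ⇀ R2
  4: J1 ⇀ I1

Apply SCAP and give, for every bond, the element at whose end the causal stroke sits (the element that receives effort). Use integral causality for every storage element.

#1 →J1  (Se1 (Se) sets effort on bond)
#2 →J1  (prefer integral on C1)
#4 →I1  (I1: I, integral causality)
#0 →J1  (common-f at J1 fixed by 4)
#3 →J1  (1-jn J1 has f-setter on 4)

β0 →J1
β1 →J1
β2 →J1
β3 →J1
β4 →I1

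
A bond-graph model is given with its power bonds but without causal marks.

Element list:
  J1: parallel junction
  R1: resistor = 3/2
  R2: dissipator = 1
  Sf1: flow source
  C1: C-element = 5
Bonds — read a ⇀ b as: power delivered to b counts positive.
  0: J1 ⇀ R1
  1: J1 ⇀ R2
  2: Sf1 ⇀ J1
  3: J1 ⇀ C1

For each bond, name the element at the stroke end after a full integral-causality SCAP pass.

#2 →Sf1  (Sf1 fixes flow; stroke at Sf1)
#3 →J1  (prefer integral on C1)
#0 →R1  (common-e at J1 fixed by 3)
#1 →R2  (common-e at J1 fixed by 3)

#0 stroke at R1
#1 stroke at R2
#2 stroke at Sf1
#3 stroke at J1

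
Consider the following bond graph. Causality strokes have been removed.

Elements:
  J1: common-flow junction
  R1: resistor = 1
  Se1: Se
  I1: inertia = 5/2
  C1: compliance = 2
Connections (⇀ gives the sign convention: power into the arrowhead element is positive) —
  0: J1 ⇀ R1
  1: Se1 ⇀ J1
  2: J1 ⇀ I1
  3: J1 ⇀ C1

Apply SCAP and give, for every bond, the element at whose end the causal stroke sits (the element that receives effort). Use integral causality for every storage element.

bond 0 →J1
bond 1 →J1
bond 2 →I1
bond 3 →J1

b1 →J1  (source Se1 imposes e)
b2 →I1  (I1 integral (f out))
b0 →J1  (J1: bond 2 brought flow, rest push out)
b3 →J1  (common-f at J1 fixed by 2)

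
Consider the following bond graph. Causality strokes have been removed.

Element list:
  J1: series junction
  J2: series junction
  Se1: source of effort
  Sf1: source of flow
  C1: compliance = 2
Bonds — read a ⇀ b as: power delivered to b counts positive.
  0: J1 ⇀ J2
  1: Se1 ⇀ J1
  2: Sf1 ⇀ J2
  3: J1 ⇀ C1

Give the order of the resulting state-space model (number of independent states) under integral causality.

1  (C1 all integral)

β1 →J1  (Se1: effort source, stroke at far end)
β2 →Sf1  (source Sf1 imposes f)
β0 →J2  (1-jn J2 has f-setter on 2)
β3 →J1  (J1: bond 0 brought flow, rest push out)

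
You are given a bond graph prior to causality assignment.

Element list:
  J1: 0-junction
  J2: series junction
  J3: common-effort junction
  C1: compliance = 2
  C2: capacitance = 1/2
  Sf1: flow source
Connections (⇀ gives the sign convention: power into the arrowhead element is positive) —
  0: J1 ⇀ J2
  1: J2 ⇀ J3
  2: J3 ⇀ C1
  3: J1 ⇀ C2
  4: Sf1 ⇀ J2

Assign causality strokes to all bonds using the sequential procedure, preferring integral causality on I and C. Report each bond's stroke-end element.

β0 stroke at J2
β1 stroke at J2
β2 stroke at J3
β3 stroke at J1
β4 stroke at Sf1

bond 4 stroke→Sf1  (Sf1 fixes flow; stroke at Sf1)
bond 0 stroke→J2  (J2 flow already set via bond 4)
bond 1 stroke→J2  (common-f at J2 fixed by 4)
bond 2 stroke→J3  (J3 needs exactly one e-in)
bond 3 stroke→J1  (only one effort-in slot at J1)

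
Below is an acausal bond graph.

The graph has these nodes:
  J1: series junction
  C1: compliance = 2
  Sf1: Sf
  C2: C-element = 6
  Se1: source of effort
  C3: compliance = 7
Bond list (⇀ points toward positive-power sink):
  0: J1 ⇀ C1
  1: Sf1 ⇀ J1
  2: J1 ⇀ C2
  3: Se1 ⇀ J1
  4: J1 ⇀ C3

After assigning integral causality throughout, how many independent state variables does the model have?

3  (C1, C2, C3 all integral)

b1 stroke at Sf1  (Sf1: flow source, stroke at near end)
b3 stroke at J1  (Se1: effort source, stroke at far end)
b0 stroke at J1  (J1: bond 1 brought flow, rest push out)
b2 stroke at J1  (J1 flow already set via bond 1)
b4 stroke at J1  (J1: bond 1 brought flow, rest push out)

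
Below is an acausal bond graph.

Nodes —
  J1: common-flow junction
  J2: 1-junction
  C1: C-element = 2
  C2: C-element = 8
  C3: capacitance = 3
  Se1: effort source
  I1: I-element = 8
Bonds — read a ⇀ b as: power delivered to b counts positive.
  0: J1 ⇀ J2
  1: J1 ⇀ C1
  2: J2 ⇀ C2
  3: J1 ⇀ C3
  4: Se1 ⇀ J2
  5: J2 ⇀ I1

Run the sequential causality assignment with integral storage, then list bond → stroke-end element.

#0 →J2
#1 →J1
#2 →J2
#3 →J1
#4 →J2
#5 →I1

b4 stroke at J2  (Se1: effort source, stroke at far end)
b1 stroke at J1  (C1: C, integral causality)
b2 stroke at J2  (prefer integral on C2)
b3 stroke at J1  (C3 outputs effort q/C3)
b0 stroke at J2  (J1: last free bond brings flow in)
b5 stroke at I1  (J2: last free bond brings flow in)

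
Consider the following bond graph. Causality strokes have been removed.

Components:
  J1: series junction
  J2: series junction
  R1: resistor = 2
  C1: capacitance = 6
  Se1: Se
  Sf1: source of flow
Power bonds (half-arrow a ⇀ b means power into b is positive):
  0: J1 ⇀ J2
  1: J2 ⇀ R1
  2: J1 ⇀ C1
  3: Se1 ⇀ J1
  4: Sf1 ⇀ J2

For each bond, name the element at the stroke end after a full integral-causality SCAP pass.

β3 stroke→J1  (Se1: effort source, stroke at far end)
β4 stroke→Sf1  (Sf1 fixes flow; stroke at Sf1)
β0 stroke→J2  (1-jn J2 has f-setter on 4)
β1 stroke→J2  (common-f at J2 fixed by 4)
β2 stroke→J1  (J1 flow already set via bond 0)

#0 |J2
#1 |J2
#2 |J1
#3 |J1
#4 |Sf1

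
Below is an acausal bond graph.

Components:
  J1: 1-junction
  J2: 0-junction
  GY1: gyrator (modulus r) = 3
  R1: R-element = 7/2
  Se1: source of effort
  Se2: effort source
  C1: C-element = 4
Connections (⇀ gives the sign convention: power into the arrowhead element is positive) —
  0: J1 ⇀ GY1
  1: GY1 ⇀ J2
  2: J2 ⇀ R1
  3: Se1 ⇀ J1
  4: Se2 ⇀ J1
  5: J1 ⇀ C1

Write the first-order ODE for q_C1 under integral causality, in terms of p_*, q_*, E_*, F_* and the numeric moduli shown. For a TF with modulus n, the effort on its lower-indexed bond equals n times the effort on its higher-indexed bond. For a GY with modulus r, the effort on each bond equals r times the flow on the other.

#3 stroke at J1  (Se1: effort source, stroke at far end)
#4 stroke at J1  (source Se2 imposes e)
#5 stroke at J1  (C1 integral (e out))
#0 stroke at GY1  (closing 1-jn rule on J1)
#1 stroke at GY1  (GY GY1: same side as bond 0)
#2 stroke at J2  (only one effort-in slot at J2)

dq_C1/dt = 7*E_Se1/18 + 7*E_Se2/18 - 7*q_C1/72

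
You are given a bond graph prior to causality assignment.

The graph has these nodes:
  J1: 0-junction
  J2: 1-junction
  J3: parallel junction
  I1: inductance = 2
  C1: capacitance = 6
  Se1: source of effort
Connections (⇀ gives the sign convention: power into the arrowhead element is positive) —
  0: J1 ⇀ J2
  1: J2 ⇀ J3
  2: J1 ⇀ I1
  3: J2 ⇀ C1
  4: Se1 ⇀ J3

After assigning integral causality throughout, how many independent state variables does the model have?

bond 4 |J3  (Se1: effort source, stroke at far end)
bond 1 |J2  (J3: bond 4 brought effort, rest push out)
bond 2 |I1  (I1: I, integral causality)
bond 0 |J1  (J1: last free bond brings effort in)
bond 3 |J2  (common-f at J2 fixed by 0)

2  (C1, I1 all integral)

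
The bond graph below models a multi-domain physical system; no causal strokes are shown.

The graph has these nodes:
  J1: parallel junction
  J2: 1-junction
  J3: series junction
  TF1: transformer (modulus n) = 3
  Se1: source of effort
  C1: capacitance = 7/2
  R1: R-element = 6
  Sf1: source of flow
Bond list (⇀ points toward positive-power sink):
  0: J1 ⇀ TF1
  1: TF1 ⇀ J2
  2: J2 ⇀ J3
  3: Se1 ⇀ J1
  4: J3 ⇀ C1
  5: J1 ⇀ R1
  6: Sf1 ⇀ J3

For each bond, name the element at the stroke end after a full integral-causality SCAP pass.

β0 stroke at TF1
β1 stroke at J2
β2 stroke at J3
β3 stroke at J1
β4 stroke at J3
β5 stroke at R1
β6 stroke at Sf1

b3 →J1  (Se1 (Se) sets effort on bond)
b6 →Sf1  (Sf1: flow source, stroke at near end)
b0 →TF1  (0-jn J1 has e-setter on 3)
b5 →R1  (common-e at J1 fixed by 3)
b2 →J3  (1-jn J3 has f-setter on 6)
b4 →J3  (J3 flow already set via bond 6)
b1 →J2  (TF1: transformer flips bond 0)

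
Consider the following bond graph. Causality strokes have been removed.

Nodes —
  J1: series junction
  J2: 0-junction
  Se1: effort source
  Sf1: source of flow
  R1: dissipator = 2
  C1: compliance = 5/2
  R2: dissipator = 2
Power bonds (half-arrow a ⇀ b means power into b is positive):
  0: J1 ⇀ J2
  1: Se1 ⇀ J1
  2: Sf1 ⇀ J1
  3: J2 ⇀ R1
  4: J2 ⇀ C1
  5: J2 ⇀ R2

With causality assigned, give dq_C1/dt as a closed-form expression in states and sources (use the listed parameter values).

#1 stroke→J1  (Se1 fixes effort; stroke away)
#2 stroke→Sf1  (Sf1 (Sf) sets flow on bond)
#0 stroke→J1  (J1 flow already set via bond 2)
#4 stroke→J2  (C1 integral (e out))
#3 stroke→R1  (common-e at J2 fixed by 4)
#5 stroke→R2  (J2 effort already set via bond 4)

dq_C1/dt = F_Sf1 - 2*q_C1/5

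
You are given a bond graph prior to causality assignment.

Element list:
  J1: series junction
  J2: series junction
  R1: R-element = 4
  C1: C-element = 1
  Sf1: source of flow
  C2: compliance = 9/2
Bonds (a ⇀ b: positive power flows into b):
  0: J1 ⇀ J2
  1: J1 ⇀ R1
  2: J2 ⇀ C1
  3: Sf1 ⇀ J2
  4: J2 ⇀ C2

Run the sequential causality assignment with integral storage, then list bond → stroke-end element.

bond 0 →J2
bond 1 →J1
bond 2 →J2
bond 3 →Sf1
bond 4 →J2

bond 3 |Sf1  (Sf1 (Sf) sets flow on bond)
bond 0 |J2  (1-jn J2 has f-setter on 3)
bond 2 |J2  (J2: bond 3 brought flow, rest push out)
bond 4 |J2  (common-f at J2 fixed by 3)
bond 1 |J1  (J1 flow already set via bond 0)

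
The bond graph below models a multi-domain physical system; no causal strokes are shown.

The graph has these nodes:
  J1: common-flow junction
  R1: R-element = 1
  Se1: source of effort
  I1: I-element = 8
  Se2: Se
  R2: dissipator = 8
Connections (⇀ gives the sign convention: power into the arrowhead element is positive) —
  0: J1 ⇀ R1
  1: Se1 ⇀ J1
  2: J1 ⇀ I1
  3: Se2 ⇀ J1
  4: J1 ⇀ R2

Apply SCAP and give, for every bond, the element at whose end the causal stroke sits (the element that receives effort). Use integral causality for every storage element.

β1 →J1  (Se1 (Se) sets effort on bond)
β3 →J1  (Se2 (Se) sets effort on bond)
β2 →I1  (I1: I, integral causality)
β0 →J1  (J1: bond 2 brought flow, rest push out)
β4 →J1  (common-f at J1 fixed by 2)

bond 0 |J1
bond 1 |J1
bond 2 |I1
bond 3 |J1
bond 4 |J1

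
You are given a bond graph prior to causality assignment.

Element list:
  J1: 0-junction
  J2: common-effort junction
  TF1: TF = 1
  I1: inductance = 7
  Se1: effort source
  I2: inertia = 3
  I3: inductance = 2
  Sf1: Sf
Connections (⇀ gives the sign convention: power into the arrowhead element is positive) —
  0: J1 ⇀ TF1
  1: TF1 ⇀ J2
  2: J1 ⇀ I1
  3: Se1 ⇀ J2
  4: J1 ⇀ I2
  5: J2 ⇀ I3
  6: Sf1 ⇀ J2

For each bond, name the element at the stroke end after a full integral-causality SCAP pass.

bond 0 →J1
bond 1 →TF1
bond 2 →I1
bond 3 →J2
bond 4 →I2
bond 5 →I3
bond 6 →Sf1

#3 stroke→J2  (Se1 (Se) sets effort on bond)
#6 stroke→Sf1  (Sf1 (Sf) sets flow on bond)
#1 stroke→TF1  (J2: bond 3 brought effort, rest push out)
#5 stroke→I3  (0-jn J2 has e-setter on 3)
#0 stroke→J1  (TF1 one-in-one-out from 1)
#2 stroke→I1  (0-jn J1 has e-setter on 0)
#4 stroke→I2  (0-jn J1 has e-setter on 0)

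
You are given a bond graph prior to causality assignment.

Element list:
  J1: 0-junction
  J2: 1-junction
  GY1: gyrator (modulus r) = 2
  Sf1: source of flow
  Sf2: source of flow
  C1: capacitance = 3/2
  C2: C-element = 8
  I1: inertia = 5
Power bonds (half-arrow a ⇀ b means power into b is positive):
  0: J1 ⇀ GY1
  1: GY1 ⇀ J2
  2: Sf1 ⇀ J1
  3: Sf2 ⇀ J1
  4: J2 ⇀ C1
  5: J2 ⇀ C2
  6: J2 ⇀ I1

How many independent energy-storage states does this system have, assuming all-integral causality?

β2 →Sf1  (Sf1 fixes flow; stroke at Sf1)
β3 →Sf2  (source Sf2 imposes f)
β0 →J1  (J1 needs exactly one e-in)
β1 →J2  (through GY1, causality inverts; strokes same side of GY1)
β4 →J2  (C1: C, integral causality)
β5 →J2  (C2: C, integral causality)
β6 →I1  (J2: last free bond brings flow in)

3  (C1, C2, I1 all integral)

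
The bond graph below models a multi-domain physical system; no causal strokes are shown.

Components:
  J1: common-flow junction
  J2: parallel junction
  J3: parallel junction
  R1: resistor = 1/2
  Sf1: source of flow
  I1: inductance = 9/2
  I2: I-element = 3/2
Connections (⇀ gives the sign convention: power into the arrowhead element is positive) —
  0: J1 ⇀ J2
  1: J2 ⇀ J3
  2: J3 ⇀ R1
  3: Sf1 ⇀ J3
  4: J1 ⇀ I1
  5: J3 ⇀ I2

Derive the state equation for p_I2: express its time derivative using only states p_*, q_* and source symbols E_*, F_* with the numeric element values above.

β3 →Sf1  (Sf1 (Sf) sets flow on bond)
β4 →I1  (I1: I, integral causality)
β0 →J1  (J1: bond 4 brought flow, rest push out)
β1 →J2  (only one effort-in slot at J2)
β5 →I2  (I2 outputs flow p/I2)
β2 →J3  (only one effort-in slot at J3)

dp_I2/dt = F_Sf1/2 + p_I1/9 - p_I2/3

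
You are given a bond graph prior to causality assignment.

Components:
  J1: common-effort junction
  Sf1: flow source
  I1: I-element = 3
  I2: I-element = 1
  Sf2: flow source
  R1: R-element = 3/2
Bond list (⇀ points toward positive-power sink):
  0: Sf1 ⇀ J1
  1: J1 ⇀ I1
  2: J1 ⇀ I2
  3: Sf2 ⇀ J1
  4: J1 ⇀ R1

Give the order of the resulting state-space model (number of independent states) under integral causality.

2  (I1, I2 all integral)

β0 stroke at Sf1  (Sf1 (Sf) sets flow on bond)
β3 stroke at Sf2  (Sf2 fixes flow; stroke at Sf2)
β1 stroke at I1  (prefer integral on I1)
β2 stroke at I2  (I2 outputs flow p/I2)
β4 stroke at J1  (J1 needs exactly one e-in)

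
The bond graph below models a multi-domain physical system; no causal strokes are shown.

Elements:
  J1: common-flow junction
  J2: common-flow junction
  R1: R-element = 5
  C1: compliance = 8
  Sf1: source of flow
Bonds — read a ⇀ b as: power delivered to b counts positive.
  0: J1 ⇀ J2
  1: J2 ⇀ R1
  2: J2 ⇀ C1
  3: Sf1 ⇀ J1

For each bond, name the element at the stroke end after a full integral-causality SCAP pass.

b3 stroke at Sf1  (Sf1 (Sf) sets flow on bond)
b0 stroke at J1  (common-f at J1 fixed by 3)
b1 stroke at J2  (J2 flow already set via bond 0)
b2 stroke at J2  (1-jn J2 has f-setter on 0)

#0 stroke at J1
#1 stroke at J2
#2 stroke at J2
#3 stroke at Sf1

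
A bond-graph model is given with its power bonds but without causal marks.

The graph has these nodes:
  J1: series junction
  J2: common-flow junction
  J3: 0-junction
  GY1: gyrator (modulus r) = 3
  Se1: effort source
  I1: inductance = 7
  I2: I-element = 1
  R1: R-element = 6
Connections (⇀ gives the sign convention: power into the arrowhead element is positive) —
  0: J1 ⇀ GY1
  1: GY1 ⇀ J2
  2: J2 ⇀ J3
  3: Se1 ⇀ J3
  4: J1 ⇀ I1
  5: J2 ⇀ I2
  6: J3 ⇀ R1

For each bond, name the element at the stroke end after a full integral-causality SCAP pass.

bond 3 stroke at J3  (Se1 (Se) sets effort on bond)
bond 2 stroke at J2  (J3: bond 3 brought effort, rest push out)
bond 6 stroke at R1  (common-e at J3 fixed by 3)
bond 4 stroke at I1  (prefer integral on I1)
bond 0 stroke at J1  (J1 flow already set via bond 4)
bond 1 stroke at J2  (GY1: gyrator matches bond 0)
bond 5 stroke at I2  (J2 needs exactly one f-in)

bond 0 stroke→J1
bond 1 stroke→J2
bond 2 stroke→J2
bond 3 stroke→J3
bond 4 stroke→I1
bond 5 stroke→I2
bond 6 stroke→R1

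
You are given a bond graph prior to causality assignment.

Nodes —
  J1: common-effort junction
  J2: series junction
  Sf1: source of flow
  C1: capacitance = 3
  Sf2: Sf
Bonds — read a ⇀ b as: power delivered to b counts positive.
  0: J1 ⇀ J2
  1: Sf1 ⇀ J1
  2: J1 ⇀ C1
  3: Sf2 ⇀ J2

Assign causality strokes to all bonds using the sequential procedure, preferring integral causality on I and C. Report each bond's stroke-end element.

bond 0 stroke at J2
bond 1 stroke at Sf1
bond 2 stroke at J1
bond 3 stroke at Sf2

b1 stroke→Sf1  (Sf1 (Sf) sets flow on bond)
b3 stroke→Sf2  (Sf2: flow source, stroke at near end)
b0 stroke→J2  (1-jn J2 has f-setter on 3)
b2 stroke→J1  (closing 0-jn rule on J1)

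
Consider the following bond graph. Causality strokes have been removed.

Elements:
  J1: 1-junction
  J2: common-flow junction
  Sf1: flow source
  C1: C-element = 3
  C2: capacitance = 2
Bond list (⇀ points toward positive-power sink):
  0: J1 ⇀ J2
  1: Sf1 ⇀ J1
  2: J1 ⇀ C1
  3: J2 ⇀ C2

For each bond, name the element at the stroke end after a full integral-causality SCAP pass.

β0 stroke→J1
β1 stroke→Sf1
β2 stroke→J1
β3 stroke→J2

b1 stroke at Sf1  (Sf1 (Sf) sets flow on bond)
b0 stroke at J1  (common-f at J1 fixed by 1)
b2 stroke at J1  (J1: bond 1 brought flow, rest push out)
b3 stroke at J2  (common-f at J2 fixed by 0)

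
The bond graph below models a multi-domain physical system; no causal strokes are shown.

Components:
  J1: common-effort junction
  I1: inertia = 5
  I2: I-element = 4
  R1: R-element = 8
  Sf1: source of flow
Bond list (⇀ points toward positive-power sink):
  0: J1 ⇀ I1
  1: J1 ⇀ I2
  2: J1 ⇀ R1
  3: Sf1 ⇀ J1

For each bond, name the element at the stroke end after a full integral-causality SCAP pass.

#0 stroke at I1
#1 stroke at I2
#2 stroke at J1
#3 stroke at Sf1

b3 stroke at Sf1  (Sf1 fixes flow; stroke at Sf1)
b0 stroke at I1  (prefer integral on I1)
b1 stroke at I2  (I2: I, integral causality)
b2 stroke at J1  (closing 0-jn rule on J1)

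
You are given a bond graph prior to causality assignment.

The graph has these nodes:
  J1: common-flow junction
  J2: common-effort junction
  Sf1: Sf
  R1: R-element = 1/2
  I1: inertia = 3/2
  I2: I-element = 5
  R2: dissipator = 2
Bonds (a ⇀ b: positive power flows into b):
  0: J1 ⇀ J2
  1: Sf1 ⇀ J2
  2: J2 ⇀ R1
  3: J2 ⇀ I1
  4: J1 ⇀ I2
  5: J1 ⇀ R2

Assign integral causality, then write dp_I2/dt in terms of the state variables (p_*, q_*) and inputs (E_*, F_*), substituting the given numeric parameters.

β1 |Sf1  (Sf1 fixes flow; stroke at Sf1)
β3 |I1  (I1: I, integral causality)
β4 |I2  (I2 integral (f out))
β0 |J1  (J1: bond 4 brought flow, rest push out)
β5 |J1  (1-jn J1 has f-setter on 4)
β2 |J2  (J2 needs exactly one e-in)

dp_I2/dt = -F_Sf1/2 + p_I1/3 - p_I2/2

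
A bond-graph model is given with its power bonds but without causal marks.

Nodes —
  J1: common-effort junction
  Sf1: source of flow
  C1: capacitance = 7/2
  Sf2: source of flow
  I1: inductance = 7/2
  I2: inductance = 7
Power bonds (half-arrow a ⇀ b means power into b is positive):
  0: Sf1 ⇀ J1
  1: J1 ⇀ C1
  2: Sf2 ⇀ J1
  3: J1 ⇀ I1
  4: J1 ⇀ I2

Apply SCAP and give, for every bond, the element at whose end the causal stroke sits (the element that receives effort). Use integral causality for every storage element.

#0 stroke→Sf1
#1 stroke→J1
#2 stroke→Sf2
#3 stroke→I1
#4 stroke→I2

bond 0 |Sf1  (Sf1: flow source, stroke at near end)
bond 2 |Sf2  (Sf2 (Sf) sets flow on bond)
bond 1 |J1  (prefer integral on C1)
bond 3 |I1  (J1 effort already set via bond 1)
bond 4 |I2  (0-jn J1 has e-setter on 1)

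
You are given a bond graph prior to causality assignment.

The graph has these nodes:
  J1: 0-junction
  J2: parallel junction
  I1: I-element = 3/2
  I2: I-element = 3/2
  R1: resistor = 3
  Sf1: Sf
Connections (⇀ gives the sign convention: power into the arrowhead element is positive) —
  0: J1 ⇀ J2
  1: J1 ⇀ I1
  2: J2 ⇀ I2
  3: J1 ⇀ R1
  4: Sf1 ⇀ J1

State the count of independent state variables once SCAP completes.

2  (I1, I2 all integral)

b4 |Sf1  (Sf1 fixes flow; stroke at Sf1)
b1 |I1  (prefer integral on I1)
b2 |I2  (I2: I, integral causality)
b0 |J2  (only one effort-in slot at J2)
b3 |J1  (J1: last free bond brings effort in)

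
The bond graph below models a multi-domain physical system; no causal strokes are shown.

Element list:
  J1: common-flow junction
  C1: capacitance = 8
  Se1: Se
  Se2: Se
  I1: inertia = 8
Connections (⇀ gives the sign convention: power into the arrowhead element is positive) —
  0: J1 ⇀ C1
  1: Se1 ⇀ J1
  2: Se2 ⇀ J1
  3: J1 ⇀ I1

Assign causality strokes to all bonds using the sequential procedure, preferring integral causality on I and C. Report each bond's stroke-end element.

bond 1 →J1  (Se1 fixes effort; stroke away)
bond 2 →J1  (source Se2 imposes e)
bond 0 →J1  (C1: C, integral causality)
bond 3 →I1  (only one flow-in slot at J1)

β0 stroke at J1
β1 stroke at J1
β2 stroke at J1
β3 stroke at I1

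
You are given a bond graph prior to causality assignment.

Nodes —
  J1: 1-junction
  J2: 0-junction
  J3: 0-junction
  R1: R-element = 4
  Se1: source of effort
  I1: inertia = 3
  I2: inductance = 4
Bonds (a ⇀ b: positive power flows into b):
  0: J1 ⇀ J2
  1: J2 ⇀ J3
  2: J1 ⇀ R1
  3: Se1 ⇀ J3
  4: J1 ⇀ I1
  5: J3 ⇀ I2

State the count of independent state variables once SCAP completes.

#3 stroke→J3  (Se1: effort source, stroke at far end)
#1 stroke→J2  (J3 effort already set via bond 3)
#5 stroke→I2  (J3: bond 3 brought effort, rest push out)
#0 stroke→J1  (0-jn J2 has e-setter on 1)
#4 stroke→I1  (I1 integral (f out))
#2 stroke→J1  (J1 flow already set via bond 4)

2  (I1, I2 all integral)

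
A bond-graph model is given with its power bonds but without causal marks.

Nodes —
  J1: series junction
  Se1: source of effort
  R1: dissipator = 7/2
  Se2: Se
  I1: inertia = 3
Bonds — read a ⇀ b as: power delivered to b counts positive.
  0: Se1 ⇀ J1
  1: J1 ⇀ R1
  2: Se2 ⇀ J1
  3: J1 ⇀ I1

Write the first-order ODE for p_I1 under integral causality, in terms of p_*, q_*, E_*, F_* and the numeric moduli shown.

dp_I1/dt = E_Se1 + E_Se2 - 7*p_I1/6

bond 0 →J1  (source Se1 imposes e)
bond 2 →J1  (Se2 (Se) sets effort on bond)
bond 3 →I1  (I1 outputs flow p/I1)
bond 1 →J1  (J1 flow already set via bond 3)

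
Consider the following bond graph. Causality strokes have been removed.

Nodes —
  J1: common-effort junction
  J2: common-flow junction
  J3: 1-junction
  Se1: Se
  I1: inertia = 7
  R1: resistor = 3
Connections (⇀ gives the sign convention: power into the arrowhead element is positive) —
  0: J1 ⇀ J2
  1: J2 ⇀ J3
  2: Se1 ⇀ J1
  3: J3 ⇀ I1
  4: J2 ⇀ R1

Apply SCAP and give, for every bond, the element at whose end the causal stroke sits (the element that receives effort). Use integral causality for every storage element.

#2 |J1  (source Se1 imposes e)
#0 |J2  (0-jn J1 has e-setter on 2)
#3 |I1  (I1 outputs flow p/I1)
#1 |J3  (1-jn J3 has f-setter on 3)
#4 |J2  (common-f at J2 fixed by 1)

b0 →J2
b1 →J3
b2 →J1
b3 →I1
b4 →J2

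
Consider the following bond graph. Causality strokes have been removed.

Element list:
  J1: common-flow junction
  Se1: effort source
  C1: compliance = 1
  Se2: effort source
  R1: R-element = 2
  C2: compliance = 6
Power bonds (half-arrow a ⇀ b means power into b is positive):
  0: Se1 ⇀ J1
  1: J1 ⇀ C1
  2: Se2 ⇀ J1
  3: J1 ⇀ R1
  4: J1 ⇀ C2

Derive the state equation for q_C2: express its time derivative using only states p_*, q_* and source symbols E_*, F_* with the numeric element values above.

dq_C2/dt = E_Se1/2 + E_Se2/2 - q_C1/2 - q_C2/12

b0 |J1  (Se1 fixes effort; stroke away)
b2 |J1  (Se2 (Se) sets effort on bond)
b1 |J1  (C1 integral (e out))
b4 |J1  (C2 integral (e out))
b3 |R1  (J1 needs exactly one f-in)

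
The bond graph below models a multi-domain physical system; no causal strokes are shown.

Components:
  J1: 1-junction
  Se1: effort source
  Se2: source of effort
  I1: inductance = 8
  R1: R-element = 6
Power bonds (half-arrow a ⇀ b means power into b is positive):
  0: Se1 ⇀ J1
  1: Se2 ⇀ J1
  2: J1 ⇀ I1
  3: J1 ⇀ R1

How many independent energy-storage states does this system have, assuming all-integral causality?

1  (I1 all integral)

b0 →J1  (source Se1 imposes e)
b1 →J1  (Se2 (Se) sets effort on bond)
b2 →I1  (I1 outputs flow p/I1)
b3 →J1  (J1: bond 2 brought flow, rest push out)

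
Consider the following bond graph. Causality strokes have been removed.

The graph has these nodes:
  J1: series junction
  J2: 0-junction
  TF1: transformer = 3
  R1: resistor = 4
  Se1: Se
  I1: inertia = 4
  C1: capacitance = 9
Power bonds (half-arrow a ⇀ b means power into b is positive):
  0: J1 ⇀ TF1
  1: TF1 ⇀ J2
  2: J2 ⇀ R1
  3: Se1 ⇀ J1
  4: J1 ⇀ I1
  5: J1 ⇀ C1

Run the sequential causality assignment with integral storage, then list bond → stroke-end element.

b0 |J1
b1 |TF1
b2 |J2
b3 |J1
b4 |I1
b5 |J1

b3 stroke→J1  (Se1 fixes effort; stroke away)
b4 stroke→I1  (prefer integral on I1)
b0 stroke→J1  (J1 flow already set via bond 4)
b5 stroke→J1  (J1: bond 4 brought flow, rest push out)
b1 stroke→TF1  (through TF1, causality passes straight; one stroke at TF1)
b2 stroke→J2  (closing 0-jn rule on J2)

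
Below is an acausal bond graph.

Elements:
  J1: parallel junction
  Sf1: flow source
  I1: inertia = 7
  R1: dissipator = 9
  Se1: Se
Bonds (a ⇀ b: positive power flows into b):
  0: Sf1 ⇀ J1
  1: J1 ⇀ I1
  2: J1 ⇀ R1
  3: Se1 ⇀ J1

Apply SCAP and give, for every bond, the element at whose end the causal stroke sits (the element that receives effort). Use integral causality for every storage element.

bond 0 |Sf1
bond 1 |I1
bond 2 |R1
bond 3 |J1

β0 |Sf1  (source Sf1 imposes f)
β3 |J1  (Se1 (Se) sets effort on bond)
β1 |I1  (J1 effort already set via bond 3)
β2 |R1  (J1: bond 3 brought effort, rest push out)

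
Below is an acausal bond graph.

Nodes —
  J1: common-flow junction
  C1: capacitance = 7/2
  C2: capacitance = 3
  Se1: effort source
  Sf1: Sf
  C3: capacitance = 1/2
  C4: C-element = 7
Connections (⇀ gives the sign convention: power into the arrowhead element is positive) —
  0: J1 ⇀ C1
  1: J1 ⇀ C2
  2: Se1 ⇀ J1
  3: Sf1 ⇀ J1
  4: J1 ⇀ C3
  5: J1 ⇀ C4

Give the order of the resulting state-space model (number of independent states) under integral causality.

4  (C1, C2, C3, C4 all integral)

b2 stroke→J1  (Se1: effort source, stroke at far end)
b3 stroke→Sf1  (Sf1: flow source, stroke at near end)
b0 stroke→J1  (1-jn J1 has f-setter on 3)
b1 stroke→J1  (common-f at J1 fixed by 3)
b4 stroke→J1  (J1 flow already set via bond 3)
b5 stroke→J1  (J1 flow already set via bond 3)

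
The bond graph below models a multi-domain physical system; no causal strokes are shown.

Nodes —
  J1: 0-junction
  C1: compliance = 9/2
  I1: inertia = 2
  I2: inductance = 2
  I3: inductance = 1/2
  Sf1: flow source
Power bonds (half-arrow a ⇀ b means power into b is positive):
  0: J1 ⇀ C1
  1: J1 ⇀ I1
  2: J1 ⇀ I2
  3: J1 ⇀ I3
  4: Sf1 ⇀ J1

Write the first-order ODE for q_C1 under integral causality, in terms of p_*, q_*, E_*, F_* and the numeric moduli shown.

bond 4 |Sf1  (source Sf1 imposes f)
bond 0 |J1  (C1: C, integral causality)
bond 1 |I1  (J1: bond 0 brought effort, rest push out)
bond 2 |I2  (J1 effort already set via bond 0)
bond 3 |I3  (J1 effort already set via bond 0)

dq_C1/dt = F_Sf1 - p_I1/2 - p_I2/2 - 2*p_I3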